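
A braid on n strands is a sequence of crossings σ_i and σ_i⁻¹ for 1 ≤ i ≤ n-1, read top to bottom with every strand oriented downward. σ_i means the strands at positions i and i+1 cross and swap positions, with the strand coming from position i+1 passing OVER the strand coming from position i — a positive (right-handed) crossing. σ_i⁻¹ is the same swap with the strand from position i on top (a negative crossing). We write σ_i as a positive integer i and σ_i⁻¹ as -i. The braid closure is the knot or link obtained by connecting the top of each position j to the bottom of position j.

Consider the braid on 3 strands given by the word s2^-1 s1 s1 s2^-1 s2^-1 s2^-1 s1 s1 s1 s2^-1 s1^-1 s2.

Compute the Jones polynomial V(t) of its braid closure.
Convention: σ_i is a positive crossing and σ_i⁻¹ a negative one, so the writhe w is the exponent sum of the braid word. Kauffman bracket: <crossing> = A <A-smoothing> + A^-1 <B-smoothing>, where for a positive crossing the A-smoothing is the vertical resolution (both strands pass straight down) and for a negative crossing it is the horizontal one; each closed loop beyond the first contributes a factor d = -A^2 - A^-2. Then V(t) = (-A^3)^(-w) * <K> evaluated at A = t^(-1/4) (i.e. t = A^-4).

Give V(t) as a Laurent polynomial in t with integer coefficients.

The presented braid s2^-1 s1 s1 s2^-1 s2^-1 s2^-1 s1 s1 s1 s2^-1 s1^-1 s2 on 3 strands reduces by inverse Markov moves (closure unchanged at each step):
  Deconjugate: the word is γ·β·γ⁻¹ with γ = s2^-1 s1 (prefix) and γ⁻¹ = s1^-1 s2 (suffix); strip both.
Reduced to β = s1 s2^-1 s2^-1 s2^-1 s1 s1 s1 s2^-1 on 3 strands, 8 crossings.
Compute on β:
Braid: s1 s2^-1 s2^-1 s2^-1 s1 s1 s1 s2^-1 on 3 strands, 8 crossings.
Writhe w = (#positive) - (#negative) = 4 - 4 = 0.
Enumerate smoothing states for the bracket polynomial. There are 2^8 = 256 states.
Smooth each crossing (0=||, 1=⌣⌢); contribution A^(Σ sign_k(1-2s_k)) * d^(L-1).
Tabulate the states by total A-exponent and number of loops L (A-exp: L × count):
  A^8: L=5 ×1
  A^6: L=4 ×8
  A^4: L=3 ×25, L=5 ×3
  A^2: L=2 ×37, L=4 ×18, L=6 ×1
  A^0: L=1 ×25, L=3 ×37, L=5 ×8
  A^-2: L=2 ×37, L=4 ×18, L=6 ×1
  A^-4: L=3 ×25, L=5 ×3
  A^-6: L=4 ×8
  A^-8: L=5 ×1
Each group contributes A^e * Σ count * d^(L-1):
Powers of d = -A^2 - A^-2: d^2 = A^4 + 2 + A^-4; d^3 = -A^6 - 3*A^2 - 3*A^-2 - A^-6; d^4 = A^8 + 4*A^4 + 6 + 4*A^-4 + A^-8; d^5 = -A^10 - 5*A^6 - 10*A^2 - 10*A^-2 - 5*A^-6 - A^-10.
  A^8 * (d^4) = A^16 + 4*A^12 + 6*A^8 + 4*A^4 + 1
  A^6 * (8*d^3) = -8*A^12 - 24*A^8 - 24*A^4 - 8
  A^4 * (25*d^2 + 3*d^4) = 3*A^12 + 37*A^8 + 68*A^4 + 37 + 3*A^-4
  A^2 * (37*d + 18*d^3 + d^5) = -A^12 - 23*A^8 - 101*A^4 - 101 - 23*A^-4 - A^-8
  A^0 * (25 + 37*d^2 + 8*d^4) = 8*A^8 + 69*A^4 + 147 + 69*A^-4 + 8*A^-8
  A^-2 * (37*d + 18*d^3 + d^5) = -A^8 - 23*A^4 - 101 - 101*A^-4 - 23*A^-8 - A^-12
  A^-4 * (25*d^2 + 3*d^4) = 3*A^4 + 37 + 68*A^-4 + 37*A^-8 + 3*A^-12
  A^-6 * (8*d^3) = -8 - 24*A^-4 - 24*A^-8 - 8*A^-12
  A^-8 * (d^4) = 1 + 4*A^-4 + 6*A^-8 + 4*A^-12 + A^-16
Summing the groups: <K> = A^16 - 2*A^12 + 3*A^8 - 4*A^4 + 5 - 4*A^-4 + 3*A^-8 - 2*A^-12 + A^-16
Normalise by the writhe: (-A^3)^(-w) = (-A^3)^(0) = 1, so f(A) = 1 * <K> = A^16 - 2*A^12 + 3*A^8 - 4*A^4 + 5 - 4*A^-4 + 3*A^-8 - 2*A^-12 + A^-16.
Substitute A = t^(-1/4), i.e. A^e → t^(-e/4): V(t) = t^4 - 2*t^3 + 3*t^2 - 4*t + 5 - 4*t^-1 + 3*t^-2 - 2*t^-3 + t^-4

Answer: t^4 - 2*t^3 + 3*t^2 - 4*t + 5 - 4*t^-1 + 3*t^-2 - 2*t^-3 + t^-4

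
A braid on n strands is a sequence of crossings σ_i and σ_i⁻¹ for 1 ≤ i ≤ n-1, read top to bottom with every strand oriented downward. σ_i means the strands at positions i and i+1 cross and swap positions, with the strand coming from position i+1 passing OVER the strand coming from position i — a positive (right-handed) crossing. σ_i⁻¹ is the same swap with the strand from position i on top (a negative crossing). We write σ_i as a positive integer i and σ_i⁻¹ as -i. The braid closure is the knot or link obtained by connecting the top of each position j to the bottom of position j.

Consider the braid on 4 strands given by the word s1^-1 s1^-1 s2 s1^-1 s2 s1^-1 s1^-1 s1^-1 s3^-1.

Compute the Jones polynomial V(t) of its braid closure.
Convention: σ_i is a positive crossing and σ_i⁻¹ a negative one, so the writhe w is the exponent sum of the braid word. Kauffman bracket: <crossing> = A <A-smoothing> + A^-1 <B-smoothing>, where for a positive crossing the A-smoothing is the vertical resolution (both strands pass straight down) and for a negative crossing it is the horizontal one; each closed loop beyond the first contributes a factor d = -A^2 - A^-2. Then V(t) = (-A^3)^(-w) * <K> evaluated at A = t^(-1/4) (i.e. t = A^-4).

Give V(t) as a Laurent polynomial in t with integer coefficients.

The presented braid s1^-1 s1^-1 s2 s1^-1 s2 s1^-1 s1^-1 s1^-1 s3^-1 on 4 strands reduces by inverse Markov moves (closure unchanged at each step):
  Destabilize: the word has the form β·s3^-1 where s3^-1 occurs only as the final letter (β ∈ B_3); drop it and the last strand → 3 strands.
Reduced to β = s1^-1 s1^-1 s2 s1^-1 s2 s1^-1 s1^-1 s1^-1 on 3 strands, 8 crossings.
Compute on β:
Braid: s1^-1 s1^-1 s2 s1^-1 s2 s1^-1 s1^-1 s1^-1 on 3 strands, 8 crossings.
Writhe w = (#positive) - (#negative) = 2 - 6 = -4.
Computing the Kauffman bracket via state sum. There are 2^8 = 256 states.
For each crossing: s=0 is the vertical smoothing, s=1 horizontal. Crossing k contributes A^(sign_k * (1 - 2*s_k)); loop factor d = -A^2 - A^-2.
Tabulate the states by total A-exponent and number of loops L (A-exp: L × count):
  A^8: L=7 ×1
  A^6: L=6 ×8
  A^4: L=5 ×28
  A^2: L=4 ×55, L=6 ×1
  A^0: L=3 ×65, L=5 ×5
  A^-2: L=2 ×46, L=4 ×10
  A^-4: L=1 ×17, L=3 ×11
  A^-6: L=2 ×8
  A^-8: L=3 ×1
Each group contributes A^e * Σ count * d^(L-1):
Powers of d = -A^2 - A^-2: d^2 = A^4 + 2 + A^-4; d^3 = -A^6 - 3*A^2 - 3*A^-2 - A^-6; d^4 = A^8 + 4*A^4 + 6 + 4*A^-4 + A^-8; d^5 = -A^10 - 5*A^6 - 10*A^2 - 10*A^-2 - 5*A^-6 - A^-10; d^6 = A^12 + 6*A^8 + 15*A^4 + 20 + 15*A^-4 + 6*A^-8 + A^-12.
  A^8 * (d^6) = A^20 + 6*A^16 + 15*A^12 + 20*A^8 + 15*A^4 + 6 + A^-4
  A^6 * (8*d^5) = -8*A^16 - 40*A^12 - 80*A^8 - 80*A^4 - 40 - 8*A^-4
  A^4 * (28*d^4) = 28*A^12 + 112*A^8 + 168*A^4 + 112 + 28*A^-4
  A^2 * (55*d^3 + d^5) = -A^12 - 60*A^8 - 175*A^4 - 175 - 60*A^-4 - A^-8
  A^0 * (65*d^2 + 5*d^4) = 5*A^8 + 85*A^4 + 160 + 85*A^-4 + 5*A^-8
  A^-2 * (46*d + 10*d^3) = -10*A^4 - 76 - 76*A^-4 - 10*A^-8
  A^-4 * (17 + 11*d^2) = 11 + 39*A^-4 + 11*A^-8
  A^-6 * (8*d) = -8*A^-4 - 8*A^-8
  A^-8 * (d^2) = A^-4 + 2*A^-8 + A^-12
Summing the groups: <K> = A^20 - 2*A^16 + 2*A^12 - 3*A^8 + 3*A^4 - 2 + 2*A^-4 - A^-8 + A^-12
Normalise by the writhe: (-A^3)^(-w) = (-A^3)^(4) = A^12, so f(A) = A^12 * <K> = A^32 - 2*A^28 + 2*A^24 - 3*A^20 + 3*A^16 - 2*A^12 + 2*A^8 - A^4 + 1.
Substitute A = t^(-1/4), i.e. A^e → t^(-e/4): V(t) = 1 - t^-1 + 2*t^-2 - 2*t^-3 + 3*t^-4 - 3*t^-5 + 2*t^-6 - 2*t^-7 + t^-8

Answer: 1 - t^-1 + 2*t^-2 - 2*t^-3 + 3*t^-4 - 3*t^-5 + 2*t^-6 - 2*t^-7 + t^-8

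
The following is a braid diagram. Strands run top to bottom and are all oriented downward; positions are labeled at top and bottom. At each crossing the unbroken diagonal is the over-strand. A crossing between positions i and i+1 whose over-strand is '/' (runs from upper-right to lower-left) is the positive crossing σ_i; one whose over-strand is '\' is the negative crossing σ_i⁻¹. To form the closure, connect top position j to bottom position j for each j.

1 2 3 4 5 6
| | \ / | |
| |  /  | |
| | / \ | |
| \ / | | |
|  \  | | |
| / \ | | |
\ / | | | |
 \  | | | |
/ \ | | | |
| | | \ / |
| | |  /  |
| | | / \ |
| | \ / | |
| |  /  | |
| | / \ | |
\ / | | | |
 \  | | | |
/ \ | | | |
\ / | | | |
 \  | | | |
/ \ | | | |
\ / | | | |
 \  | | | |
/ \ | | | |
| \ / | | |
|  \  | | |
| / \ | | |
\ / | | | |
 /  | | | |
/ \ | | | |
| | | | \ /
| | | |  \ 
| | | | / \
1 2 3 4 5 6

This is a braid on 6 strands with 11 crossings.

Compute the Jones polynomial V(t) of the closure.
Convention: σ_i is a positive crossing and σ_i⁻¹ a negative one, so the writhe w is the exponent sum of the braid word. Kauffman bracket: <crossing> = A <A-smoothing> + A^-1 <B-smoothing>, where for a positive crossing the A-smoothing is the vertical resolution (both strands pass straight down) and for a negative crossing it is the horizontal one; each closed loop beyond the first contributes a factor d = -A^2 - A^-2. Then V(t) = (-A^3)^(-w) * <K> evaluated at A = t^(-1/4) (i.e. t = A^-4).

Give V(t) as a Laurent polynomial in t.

t - 1 + 3*t^-1 - 4*t^-2 + 4*t^-3 - 4*t^-4 + 3*t^-5 - 2*t^-6 + t^-7

Derivation:
Reading the diagram top to bottom ('/'-over between positions i,i+1 = s_i, '\'-over = s_i^-1): braid word = s3 s2^-1 s1^-1 s4 s3 s1^-1 s1^-1 s1^-1 s2^-1 s1 s5^-1.
The presented braid s3 s2^-1 s1^-1 s4 s3 s1^-1 s1^-1 s1^-1 s2^-1 s1 s5^-1 on 6 strands reduces by inverse Markov moves (closure unchanged at each step):
  Destabilize: the word has the form β·s5^-1 where s5^-1 occurs only as the final letter (β ∈ B_5); drop it and the last strand → 5 strands.
Reduced to β = s3 s2^-1 s1^-1 s4 s3 s1^-1 s1^-1 s1^-1 s2^-1 s1 on 5 strands, 10 crossings.
Compute on β:
Braid: s3 s2^-1 s1^-1 s4 s3 s1^-1 s1^-1 s1^-1 s2^-1 s1 on 5 strands, 10 crossings.
Writhe w = (#positive) - (#negative) = 4 - 6 = -2.
State-sum expansion of <K>. There are 2^10 = 1024 states.
For each crossing: s=0 is the vertical smoothing, s=1 horizontal. Crossing k contributes A^(sign_k * (1 - 2*s_k)); loop factor d = -A^2 - A^-2.
Tabulate the states by total A-exponent and number of loops L (A-exp: L × count):
  A^10: L=7 ×1
  A^8: L=6 ×10
  A^6: L=5 ×42, L=7 ×3
  A^4: L=4 ×95, L=6 ×24, L=8 ×1
  A^2: L=3 ×124, L=5 ×76, L=7 ×10
  A^0: L=2 ×90, L=4 ×126, L=6 ×35, L=8 ×1
  A^-2: L=1 ×28, L=3 ×116, L=5 ×61, L=7 ×5
  A^-4: L=2 ×50, L=4 ×60, L=6 ×10
  A^-6: L=1 ×5, L=3 ×29, L=5 ×11
  A^-8: L=2 ×4, L=4 ×6
  A^-10: L=3 ×1
Each group contributes A^e * Σ count * d^(L-1):
Powers of d = -A^2 - A^-2: d^2 = A^4 + 2 + A^-4; d^3 = -A^6 - 3*A^2 - 3*A^-2 - A^-6; d^4 = A^8 + 4*A^4 + 6 + 4*A^-4 + A^-8; d^5 = -A^10 - 5*A^6 - 10*A^2 - 10*A^-2 - 5*A^-6 - A^-10; d^6 = A^12 + 6*A^8 + 15*A^4 + 20 + 15*A^-4 + 6*A^-8 + A^-12; d^7 = -A^14 - 7*A^10 - 21*A^6 - 35*A^2 - 35*A^-2 - 21*A^-6 - 7*A^-10 - A^-14.
  A^10 * (d^6) = A^22 + 6*A^18 + 15*A^14 + 20*A^10 + 15*A^6 + 6*A^2 + A^-2
  A^8 * (10*d^5) = -10*A^18 - 50*A^14 - 100*A^10 - 100*A^6 - 50*A^2 - 10*A^-2
  A^6 * (42*d^4 + 3*d^6) = 3*A^18 + 60*A^14 + 213*A^10 + 312*A^6 + 213*A^2 + 60*A^-2 + 3*A^-6
  A^4 * (95*d^3 + 24*d^5 + d^7) = -A^18 - 31*A^14 - 236*A^10 - 560*A^6 - 560*A^2 - 236*A^-2 - 31*A^-6 - A^-10
  A^2 * (124*d^2 + 76*d^4 + 10*d^6) = 10*A^14 + 136*A^10 + 578*A^6 + 904*A^2 + 578*A^-2 + 136*A^-6 + 10*A^-10
  A^0 * (90*d + 126*d^3 + 35*d^5 + d^7) = -A^14 - 42*A^10 - 322*A^6 - 853*A^2 - 853*A^-2 - 322*A^-6 - 42*A^-10 - A^-14
  A^-2 * (28 + 116*d^2 + 61*d^4 + 5*d^6) = 5*A^10 + 91*A^6 + 435*A^2 + 726*A^-2 + 435*A^-6 + 91*A^-10 + 5*A^-14
  A^-4 * (50*d + 60*d^3 + 10*d^5) = -10*A^6 - 110*A^2 - 330*A^-2 - 330*A^-6 - 110*A^-10 - 10*A^-14
  A^-6 * (5 + 29*d^2 + 11*d^4) = 11*A^2 + 73*A^-2 + 129*A^-6 + 73*A^-10 + 11*A^-14
  A^-8 * (4*d + 6*d^3) = -6*A^-2 - 22*A^-6 - 22*A^-10 - 6*A^-14
  A^-10 * (d^2) = A^-6 + 2*A^-10 + A^-14
Summing the groups: <K> = A^22 - 2*A^18 + 3*A^14 - 4*A^10 + 4*A^6 - 4*A^2 + 3*A^-2 - A^-6 + A^-10
Normalise by the writhe: (-A^3)^(-w) = (-A^3)^(2) = A^6, so f(A) = A^6 * <K> = A^28 - 2*A^24 + 3*A^20 - 4*A^16 + 4*A^12 - 4*A^8 + 3*A^4 - 1 + A^-4.
Substitute A = t^(-1/4), i.e. A^e → t^(-e/4): V(t) = t - 1 + 3*t^-1 - 4*t^-2 + 4*t^-3 - 4*t^-4 + 3*t^-5 - 2*t^-6 + t^-7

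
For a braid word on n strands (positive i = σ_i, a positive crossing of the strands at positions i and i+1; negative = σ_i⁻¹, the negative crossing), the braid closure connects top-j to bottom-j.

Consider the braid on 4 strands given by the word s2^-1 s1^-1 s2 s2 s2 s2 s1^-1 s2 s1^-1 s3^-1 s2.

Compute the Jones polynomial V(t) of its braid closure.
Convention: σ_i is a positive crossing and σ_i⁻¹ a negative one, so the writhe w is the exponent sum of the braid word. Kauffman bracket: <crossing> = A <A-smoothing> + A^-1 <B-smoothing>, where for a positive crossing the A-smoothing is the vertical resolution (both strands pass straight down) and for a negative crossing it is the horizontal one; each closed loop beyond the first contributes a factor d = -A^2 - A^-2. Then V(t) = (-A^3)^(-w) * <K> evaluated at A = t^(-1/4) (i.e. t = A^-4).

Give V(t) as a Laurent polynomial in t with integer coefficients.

The presented braid s2^-1 s1^-1 s2 s2 s2 s2 s1^-1 s2 s1^-1 s3^-1 s2 on 4 strands reduces by inverse Markov moves (closure unchanged at each step):
  Deconjugate: the word is γ·β·γ⁻¹ with γ = s2^-1 (prefix) and γ⁻¹ = s2 (suffix); strip both.
  Destabilize: the word has the form β·s3^-1 where s3^-1 occurs only as the final letter (β ∈ B_3); drop it and the last strand → 3 strands.
Reduced to β = s1^-1 s2 s2 s2 s2 s1^-1 s2 s1^-1 on 3 strands, 8 crossings.
Compute on β:
Braid: s1^-1 s2 s2 s2 s2 s1^-1 s2 s1^-1 on 3 strands, 8 crossings.
Writhe w = (#positive) - (#negative) = 5 - 3 = 2.
Enumerate smoothing states for the bracket polynomial. There are 2^8 = 256 states.
Each crossing splits two ways (0=vertical, 1=horizontal). The state's weight is A^(#A-smoothings - #B-smoothings) * d^(loops - 1).
Tabulate the states by total A-exponent and number of loops L (A-exp: L × count):
  A^8: L=4 ×1
  A^6: L=3 ×8
  A^4: L=2 ×22, L=4 ×6
  A^2: L=1 ×23, L=3 ×29, L=5 ×4
  A^0: L=2 ×47, L=4 ×22, L=6 ×1
  A^-2: L=3 ×48, L=5 ×8
  A^-4: L=4 ×27, L=6 ×1
  A^-6: L=5 ×8
  A^-8: L=6 ×1
Each group contributes A^e * Σ count * d^(L-1):
Powers of d = -A^2 - A^-2: d^2 = A^4 + 2 + A^-4; d^3 = -A^6 - 3*A^2 - 3*A^-2 - A^-6; d^4 = A^8 + 4*A^4 + 6 + 4*A^-4 + A^-8; d^5 = -A^10 - 5*A^6 - 10*A^2 - 10*A^-2 - 5*A^-6 - A^-10.
  A^8 * (d^3) = -A^14 - 3*A^10 - 3*A^6 - A^2
  A^6 * (8*d^2) = 8*A^10 + 16*A^6 + 8*A^2
  A^4 * (22*d + 6*d^3) = -6*A^10 - 40*A^6 - 40*A^2 - 6*A^-2
  A^2 * (23 + 29*d^2 + 4*d^4) = 4*A^10 + 45*A^6 + 105*A^2 + 45*A^-2 + 4*A^-6
  A^0 * (47*d + 22*d^3 + d^5) = -A^10 - 27*A^6 - 123*A^2 - 123*A^-2 - 27*A^-6 - A^-10
  A^-2 * (48*d^2 + 8*d^4) = 8*A^6 + 80*A^2 + 144*A^-2 + 80*A^-6 + 8*A^-10
  A^-4 * (27*d^3 + d^5) = -A^6 - 32*A^2 - 91*A^-2 - 91*A^-6 - 32*A^-10 - A^-14
  A^-6 * (8*d^4) = 8*A^2 + 32*A^-2 + 48*A^-6 + 32*A^-10 + 8*A^-14
  A^-8 * (d^5) = -A^2 - 5*A^-2 - 10*A^-6 - 10*A^-10 - 5*A^-14 - A^-18
Summing the groups: <K> = -A^14 + 2*A^10 - 2*A^6 + 4*A^2 - 4*A^-2 + 4*A^-6 - 3*A^-10 + 2*A^-14 - A^-18
Normalise by the writhe: (-A^3)^(-w) = (-A^3)^(-2) = A^-6, so f(A) = A^-6 * <K> = -A^8 + 2*A^4 - 2 + 4*A^-4 - 4*A^-8 + 4*A^-12 - 3*A^-16 + 2*A^-20 - A^-24.
Substitute A = t^(-1/4), i.e. A^e → t^(-e/4): V(t) = -t^6 + 2*t^5 - 3*t^4 + 4*t^3 - 4*t^2 + 4*t - 2 + 2*t^-1 - t^-2

Answer: -t^6 + 2*t^5 - 3*t^4 + 4*t^3 - 4*t^2 + 4*t - 2 + 2*t^-1 - t^-2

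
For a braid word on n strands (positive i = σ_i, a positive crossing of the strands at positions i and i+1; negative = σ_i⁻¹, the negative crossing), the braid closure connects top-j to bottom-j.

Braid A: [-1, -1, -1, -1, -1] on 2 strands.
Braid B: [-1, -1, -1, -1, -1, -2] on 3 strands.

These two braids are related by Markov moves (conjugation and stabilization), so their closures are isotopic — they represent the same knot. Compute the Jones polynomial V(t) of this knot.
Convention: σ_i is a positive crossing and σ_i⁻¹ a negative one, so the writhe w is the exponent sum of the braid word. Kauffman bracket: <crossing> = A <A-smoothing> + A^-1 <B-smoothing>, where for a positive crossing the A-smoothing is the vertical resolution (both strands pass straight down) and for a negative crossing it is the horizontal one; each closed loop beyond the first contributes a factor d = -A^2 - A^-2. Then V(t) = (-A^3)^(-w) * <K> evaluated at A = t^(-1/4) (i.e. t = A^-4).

Markov-equivalent braids have isotopic closures, hence identical knot invariants. Strip the Markov moves from each word to reach a common short braid β, then compute V(t) once on β.
Braid A: s1^-1 s1^-1 s1^-1 s1^-1 s1^-1 on 2 strands has no conjugating prefix/suffix or stabilization to strip; take β = s1^-1 s1^-1 s1^-1 s1^-1 s1^-1.
Braid B: s1^-1 s1^-1 s1^-1 s1^-1 s1^-1 s2^-1 on 3 strands reduces by inverse Markov moves (closure unchanged at each step):
  Destabilize: the word has the form β·s2^-1 where s2^-1 occurs only as the final letter (β ∈ B_2); drop it and the last strand → 2 strands.
Reduced to β = s1^-1 s1^-1 s1^-1 s1^-1 s1^-1 on 2 strands, 5 crossings.
Both give the same β = s1^-1 s1^-1 s1^-1 s1^-1 s1^-1 on 2 strands, so one state sum suffices:
Braid: s1^-1 s1^-1 s1^-1 s1^-1 s1^-1 on 2 strands, 5 crossings.
Writhe w = (#positive) - (#negative) = 0 - 5 = -5.
State-sum expansion of <K>. There are 2^5 = 32 states.
Each crossing splits two ways (0=vertical, 1=horizontal). The state's weight is A^(#A-smoothings - #B-smoothings) * d^(loops - 1).
  state 00000: A-exp=-5, loops=2, term = A^-5 * d^1
  state 00001: A-exp=-3, loops=1, term = A^-3 * d^0
  state 00010: A-exp=-3, loops=1, term = A^-3 * d^0
  state 00011: A-exp=-1, loops=2, term = A^-1 * d^1
  state 00100: A-exp=-3, loops=1, term = A^-3 * d^0
  state 00101: A-exp=-1, loops=2, term = A^-1 * d^1
  state 00110: A-exp=-1, loops=2, term = A^-1 * d^1
  state 00111: A-exp=+1, loops=3, term = A^1 * d^2
  state 01000: A-exp=-3, loops=1, term = A^-3 * d^0
  state 01001: A-exp=-1, loops=2, term = A^-1 * d^1
  state 01010: A-exp=-1, loops=2, term = A^-1 * d^1
  state 01011: A-exp=+1, loops=3, term = A^1 * d^2
  state 01100: A-exp=-1, loops=2, term = A^-1 * d^1
  state 01101: A-exp=+1, loops=3, term = A^1 * d^2
  state 01110: A-exp=+1, loops=3, term = A^1 * d^2
  state 01111: A-exp=+3, loops=4, term = A^3 * d^3
  state 10000: A-exp=-3, loops=1, term = A^-3 * d^0
  state 10001: A-exp=-1, loops=2, term = A^-1 * d^1
  state 10010: A-exp=-1, loops=2, term = A^-1 * d^1
  state 10011: A-exp=+1, loops=3, term = A^1 * d^2
  state 10100: A-exp=-1, loops=2, term = A^-1 * d^1
  state 10101: A-exp=+1, loops=3, term = A^1 * d^2
  state 10110: A-exp=+1, loops=3, term = A^1 * d^2
  state 10111: A-exp=+3, loops=4, term = A^3 * d^3
  state 11000: A-exp=-1, loops=2, term = A^-1 * d^1
  state 11001: A-exp=+1, loops=3, term = A^1 * d^2
  state 11010: A-exp=+1, loops=3, term = A^1 * d^2
  state 11011: A-exp=+3, loops=4, term = A^3 * d^3
  state 11100: A-exp=+1, loops=3, term = A^1 * d^2
  state 11101: A-exp=+3, loops=4, term = A^3 * d^3
  state 11110: A-exp=+3, loops=4, term = A^3 * d^3
  state 11111: A-exp=+5, loops=5, term = A^5 * d^4
Collect the terms by A-exponent (count of states per loop number):
Powers of d = -A^2 - A^-2: d^2 = A^4 + 2 + A^-4; d^3 = -A^6 - 3*A^2 - 3*A^-2 - A^-6; d^4 = A^8 + 4*A^4 + 6 + 4*A^-4 + A^-8.
  A^5 * (d^4) = A^13 + 4*A^9 + 6*A^5 + 4*A + A^-3
  A^3 * (5*d^3) = -5*A^9 - 15*A^5 - 15*A - 5*A^-3
  A^1 * (10*d^2) = 10*A^5 + 20*A + 10*A^-3
  A^-1 * (10*d) = -10*A - 10*A^-3
  A^-3 * (5) = 5*A^-3
  A^-5 * (d) = -A^-3 - A^-7
Summing the groups: <K> = A^13 - A^9 + A^5 - A - A^-7
Normalise by the writhe: (-A^3)^(-w) = (-A^3)^(5) = -A^15, so f(A) = -A^15 * <K> = -A^28 + A^24 - A^20 + A^16 + A^8.
Substitute A = t^(-1/4), i.e. A^e → t^(-e/4): V(t) = t^-2 + t^-4 - t^-5 + t^-6 - t^-7

Answer: t^-2 + t^-4 - t^-5 + t^-6 - t^-7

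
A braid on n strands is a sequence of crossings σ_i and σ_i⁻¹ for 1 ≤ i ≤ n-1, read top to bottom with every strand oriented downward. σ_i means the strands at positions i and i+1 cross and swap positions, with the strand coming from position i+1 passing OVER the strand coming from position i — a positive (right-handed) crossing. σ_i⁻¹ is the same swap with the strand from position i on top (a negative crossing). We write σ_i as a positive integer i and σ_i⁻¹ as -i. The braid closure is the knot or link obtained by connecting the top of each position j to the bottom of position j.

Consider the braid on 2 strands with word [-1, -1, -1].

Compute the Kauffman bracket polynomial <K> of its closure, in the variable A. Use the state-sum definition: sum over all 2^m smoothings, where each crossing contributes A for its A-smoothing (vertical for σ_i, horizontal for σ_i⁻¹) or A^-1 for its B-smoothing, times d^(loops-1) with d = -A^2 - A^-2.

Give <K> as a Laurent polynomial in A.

Braid: s1^-1 s1^-1 s1^-1 on 2 strands, 3 crossings.
Writhe w = (#positive) - (#negative) = 0 - 3 = -3.
Enumerate smoothing states for the bracket polynomial. There are 2^3 = 8 states.
Smooth each crossing (0=||, 1=⌣⌢); contribution A^(Σ sign_k(1-2s_k)) * d^(L-1).
  state 000: A-exp=-3, loops=2, term = A^-3 * d^1
  state 001: A-exp=-1, loops=1, term = A^-1 * d^0
  state 010: A-exp=-1, loops=1, term = A^-1 * d^0
  state 011: A-exp=+1, loops=2, term = A^1 * d^1
  state 100: A-exp=-1, loops=1, term = A^-1 * d^0
  state 101: A-exp=+1, loops=2, term = A^1 * d^1
  state 110: A-exp=+1, loops=2, term = A^1 * d^1
  state 111: A-exp=+3, loops=3, term = A^3 * d^2
Collect the terms by A-exponent (count of states per loop number):
Powers of d = -A^2 - A^-2: d^2 = A^4 + 2 + A^-4.
  A^3 * (d^2) = A^7 + 2*A^3 + A^-1
  A^1 * (3*d) = -3*A^3 - 3*A^-1
  A^-1 * (3) = 3*A^-1
  A^-3 * (d) = -A^-1 - A^-5
Summing the groups: <K> = A^7 - A^3 - A^-5

Answer: A^7 - A^3 - A^-5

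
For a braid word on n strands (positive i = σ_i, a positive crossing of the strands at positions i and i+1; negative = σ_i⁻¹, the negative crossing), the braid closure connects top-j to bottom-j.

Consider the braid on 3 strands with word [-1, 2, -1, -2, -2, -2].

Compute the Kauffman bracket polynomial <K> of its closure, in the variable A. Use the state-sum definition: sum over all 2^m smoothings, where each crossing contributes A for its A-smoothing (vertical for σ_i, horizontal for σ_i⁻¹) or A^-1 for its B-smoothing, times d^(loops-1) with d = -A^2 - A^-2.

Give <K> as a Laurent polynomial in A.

-A^12 + A^8 - A^4 + 2 - A^-4 + A^-8

Derivation:
Braid: s1^-1 s2 s1^-1 s2^-1 s2^-1 s2^-1 on 3 strands, 6 crossings.
Writhe w = (#positive) - (#negative) = 1 - 5 = -4.
Computing the Kauffman bracket via state sum. There are 2^6 = 64 states.
Smooth each crossing (0=||, 1=⌣⌢); contribution A^(Σ sign_k(1-2s_k)) * d^(L-1).
Tabulate the states by total A-exponent and number of loops L (A-exp: L × count):
  A^6: L=4 ×1
  A^4: L=3 ×6
  A^2: L=2 ×12, L=4 ×3
  A^0: L=1 ×9, L=3 ×10, L=5 ×1
  A^-2: L=2 ×12, L=4 ×3
  A^-4: L=1 ×2, L=3 ×4
  A^-6: L=2 ×1
Each group contributes A^e * Σ count * d^(L-1):
Powers of d = -A^2 - A^-2: d^2 = A^4 + 2 + A^-4; d^3 = -A^6 - 3*A^2 - 3*A^-2 - A^-6; d^4 = A^8 + 4*A^4 + 6 + 4*A^-4 + A^-8.
  A^6 * (d^3) = -A^12 - 3*A^8 - 3*A^4 - 1
  A^4 * (6*d^2) = 6*A^8 + 12*A^4 + 6
  A^2 * (12*d + 3*d^3) = -3*A^8 - 21*A^4 - 21 - 3*A^-4
  A^0 * (9 + 10*d^2 + d^4) = A^8 + 14*A^4 + 35 + 14*A^-4 + A^-8
  A^-2 * (12*d + 3*d^3) = -3*A^4 - 21 - 21*A^-4 - 3*A^-8
  A^-4 * (2 + 4*d^2) = 4 + 10*A^-4 + 4*A^-8
  A^-6 * (d) = -A^-4 - A^-8
Summing the groups: <K> = -A^12 + A^8 - A^4 + 2 - A^-4 + A^-8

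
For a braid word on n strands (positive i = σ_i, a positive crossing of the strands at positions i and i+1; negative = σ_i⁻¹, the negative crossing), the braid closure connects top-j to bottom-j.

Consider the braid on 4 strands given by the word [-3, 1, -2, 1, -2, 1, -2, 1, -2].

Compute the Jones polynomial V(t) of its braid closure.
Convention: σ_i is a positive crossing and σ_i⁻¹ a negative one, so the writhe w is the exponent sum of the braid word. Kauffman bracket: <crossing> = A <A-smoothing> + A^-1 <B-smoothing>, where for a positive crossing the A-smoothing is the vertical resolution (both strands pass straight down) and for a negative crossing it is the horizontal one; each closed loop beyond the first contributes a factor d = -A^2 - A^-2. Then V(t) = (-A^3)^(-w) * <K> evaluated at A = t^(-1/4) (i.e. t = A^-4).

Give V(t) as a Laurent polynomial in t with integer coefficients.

Braid: s3^-1 s1 s2^-1 s1 s2^-1 s1 s2^-1 s1 s2^-1 on 4 strands, 9 crossings.
Writhe w = (#positive) - (#negative) = 4 - 5 = -1.
Computing the Kauffman bracket via state sum. There are 2^9 = 512 states.
Smooth each crossing (0=||, 1=⌣⌢); contribution A^(Σ sign_k(1-2s_k)) * d^(L-1).
Tabulate the states by total A-exponent and number of loops L (A-exp: L × count):
  A^9: L=5 ×1
  A^7: L=4 ×8, L=6 ×1
  A^5: L=3 ×28, L=5 ×8
  A^3: L=2 ×52, L=4 ×32
  A^1: L=1 ×45, L=3 ×77, L=5 ×4
  A^-1: L=2 ×97, L=4 ×29
  A^-3: L=3 ×80, L=5 ×4
  A^-5: L=4 ×36
  A^-7: L=5 ×9
  A^-9: L=6 ×1
Each group contributes A^e * Σ count * d^(L-1):
Powers of d = -A^2 - A^-2: d^2 = A^4 + 2 + A^-4; d^3 = -A^6 - 3*A^2 - 3*A^-2 - A^-6; d^4 = A^8 + 4*A^4 + 6 + 4*A^-4 + A^-8; d^5 = -A^10 - 5*A^6 - 10*A^2 - 10*A^-2 - 5*A^-6 - A^-10.
  A^9 * (d^4) = A^17 + 4*A^13 + 6*A^9 + 4*A^5 + A
  A^7 * (8*d^3 + d^5) = -A^17 - 13*A^13 - 34*A^9 - 34*A^5 - 13*A - A^-3
  A^5 * (28*d^2 + 8*d^4) = 8*A^13 + 60*A^9 + 104*A^5 + 60*A + 8*A^-3
  A^3 * (52*d + 32*d^3) = -32*A^9 - 148*A^5 - 148*A - 32*A^-3
  A^1 * (45 + 77*d^2 + 4*d^4) = 4*A^9 + 93*A^5 + 223*A + 93*A^-3 + 4*A^-7
  A^-1 * (97*d + 29*d^3) = -29*A^5 - 184*A - 184*A^-3 - 29*A^-7
  A^-3 * (80*d^2 + 4*d^4) = 4*A^5 + 96*A + 184*A^-3 + 96*A^-7 + 4*A^-11
  A^-5 * (36*d^3) = -36*A - 108*A^-3 - 108*A^-7 - 36*A^-11
  A^-7 * (9*d^4) = 9*A + 36*A^-3 + 54*A^-7 + 36*A^-11 + 9*A^-15
  A^-9 * (d^5) = -A - 5*A^-3 - 10*A^-7 - 10*A^-11 - 5*A^-15 - A^-19
Summing the groups: <K> = -A^13 + 4*A^9 - 6*A^5 + 7*A - 9*A^-3 + 7*A^-7 - 6*A^-11 + 4*A^-15 - A^-19
Normalise by the writhe: (-A^3)^(-w) = (-A^3)^(1) = -A^3, so f(A) = -A^3 * <K> = A^16 - 4*A^12 + 6*A^8 - 7*A^4 + 9 - 7*A^-4 + 6*A^-8 - 4*A^-12 + A^-16.
Substitute A = t^(-1/4), i.e. A^e → t^(-e/4): V(t) = t^4 - 4*t^3 + 6*t^2 - 7*t + 9 - 7*t^-1 + 6*t^-2 - 4*t^-3 + t^-4

Answer: t^4 - 4*t^3 + 6*t^2 - 7*t + 9 - 7*t^-1 + 6*t^-2 - 4*t^-3 + t^-4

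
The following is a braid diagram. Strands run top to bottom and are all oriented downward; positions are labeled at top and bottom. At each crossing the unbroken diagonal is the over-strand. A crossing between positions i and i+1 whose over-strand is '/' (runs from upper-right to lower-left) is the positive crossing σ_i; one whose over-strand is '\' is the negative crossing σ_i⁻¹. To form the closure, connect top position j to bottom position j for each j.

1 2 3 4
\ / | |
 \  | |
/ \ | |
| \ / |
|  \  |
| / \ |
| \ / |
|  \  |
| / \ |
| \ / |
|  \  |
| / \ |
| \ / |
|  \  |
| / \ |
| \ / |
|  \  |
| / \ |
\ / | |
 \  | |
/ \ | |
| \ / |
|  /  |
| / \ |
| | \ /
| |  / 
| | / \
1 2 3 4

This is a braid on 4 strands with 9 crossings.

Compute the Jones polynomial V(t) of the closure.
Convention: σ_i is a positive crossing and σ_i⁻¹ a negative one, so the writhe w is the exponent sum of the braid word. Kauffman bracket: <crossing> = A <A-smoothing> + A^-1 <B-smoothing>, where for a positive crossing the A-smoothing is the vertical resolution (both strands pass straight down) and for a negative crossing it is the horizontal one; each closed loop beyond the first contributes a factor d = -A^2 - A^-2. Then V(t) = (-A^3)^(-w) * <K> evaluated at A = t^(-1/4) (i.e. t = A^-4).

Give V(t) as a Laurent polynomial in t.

t^-2 - t^-3 + 2*t^-4 - 2*t^-5 + 3*t^-6 - 2*t^-7 + t^-8 - t^-9

Derivation:
Reading the diagram top to bottom ('/'-over between positions i,i+1 = s_i, '\'-over = s_i^-1): braid word = s1^-1 s2^-1 s2^-1 s2^-1 s2^-1 s2^-1 s1^-1 s2 s3.
The presented braid s1^-1 s2^-1 s2^-1 s2^-1 s2^-1 s2^-1 s1^-1 s2 s3 on 4 strands reduces by inverse Markov moves (closure unchanged at each step):
  Destabilize: the word has the form β·s3 where s3 occurs only as the final letter (β ∈ B_3); drop it and the last strand → 3 strands.
Reduced to β = s1^-1 s2^-1 s2^-1 s2^-1 s2^-1 s2^-1 s1^-1 s2 on 3 strands, 8 crossings.
Compute on β:
Braid: s1^-1 s2^-1 s2^-1 s2^-1 s2^-1 s2^-1 s1^-1 s2 on 3 strands, 8 crossings.
Writhe w = (#positive) - (#negative) = 1 - 7 = -6.
Enumerate smoothing states for the bracket polynomial. There are 2^8 = 256 states.
Smooth each crossing (0=||, 1=⌣⌢); contribution A^(Σ sign_k(1-2s_k)) * d^(L-1).
Tabulate the states by total A-exponent and number of loops L (A-exp: L × count):
  A^8: L=6 ×1
  A^6: L=5 ×8
  A^4: L=4 ×25, L=6 ×3
  A^2: L=3 ×40, L=5 ×15, L=7 ×1
  A^0: L=2 ×35, L=4 ×30, L=6 ×5
  A^-2: L=1 ×15, L=3 ×31, L=5 ×10
  A^-4: L=2 ×18, L=4 ×10
  A^-6: L=1 ×2, L=3 ×6
  A^-8: L=2 ×1
Each group contributes A^e * Σ count * d^(L-1):
Powers of d = -A^2 - A^-2: d^2 = A^4 + 2 + A^-4; d^3 = -A^6 - 3*A^2 - 3*A^-2 - A^-6; d^4 = A^8 + 4*A^4 + 6 + 4*A^-4 + A^-8; d^5 = -A^10 - 5*A^6 - 10*A^2 - 10*A^-2 - 5*A^-6 - A^-10; d^6 = A^12 + 6*A^8 + 15*A^4 + 20 + 15*A^-4 + 6*A^-8 + A^-12.
  A^8 * (d^5) = -A^18 - 5*A^14 - 10*A^10 - 10*A^6 - 5*A^2 - A^-2
  A^6 * (8*d^4) = 8*A^14 + 32*A^10 + 48*A^6 + 32*A^2 + 8*A^-2
  A^4 * (25*d^3 + 3*d^5) = -3*A^14 - 40*A^10 - 105*A^6 - 105*A^2 - 40*A^-2 - 3*A^-6
  A^2 * (40*d^2 + 15*d^4 + d^6) = A^14 + 21*A^10 + 115*A^6 + 190*A^2 + 115*A^-2 + 21*A^-6 + A^-10
  A^0 * (35*d + 30*d^3 + 5*d^5) = -5*A^10 - 55*A^6 - 175*A^2 - 175*A^-2 - 55*A^-6 - 5*A^-10
  A^-2 * (15 + 31*d^2 + 10*d^4) = 10*A^6 + 71*A^2 + 137*A^-2 + 71*A^-6 + 10*A^-10
  A^-4 * (18*d + 10*d^3) = -10*A^2 - 48*A^-2 - 48*A^-6 - 10*A^-10
  A^-6 * (2 + 6*d^2) = 6*A^-2 + 14*A^-6 + 6*A^-10
  A^-8 * (d) = -A^-6 - A^-10
Summing the groups: <K> = -A^18 + A^14 - 2*A^10 + 3*A^6 - 2*A^2 + 2*A^-2 - A^-6 + A^-10
Normalise by the writhe: (-A^3)^(-w) = (-A^3)^(6) = A^18, so f(A) = A^18 * <K> = -A^36 + A^32 - 2*A^28 + 3*A^24 - 2*A^20 + 2*A^16 - A^12 + A^8.
Substitute A = t^(-1/4), i.e. A^e → t^(-e/4): V(t) = t^-2 - t^-3 + 2*t^-4 - 2*t^-5 + 3*t^-6 - 2*t^-7 + t^-8 - t^-9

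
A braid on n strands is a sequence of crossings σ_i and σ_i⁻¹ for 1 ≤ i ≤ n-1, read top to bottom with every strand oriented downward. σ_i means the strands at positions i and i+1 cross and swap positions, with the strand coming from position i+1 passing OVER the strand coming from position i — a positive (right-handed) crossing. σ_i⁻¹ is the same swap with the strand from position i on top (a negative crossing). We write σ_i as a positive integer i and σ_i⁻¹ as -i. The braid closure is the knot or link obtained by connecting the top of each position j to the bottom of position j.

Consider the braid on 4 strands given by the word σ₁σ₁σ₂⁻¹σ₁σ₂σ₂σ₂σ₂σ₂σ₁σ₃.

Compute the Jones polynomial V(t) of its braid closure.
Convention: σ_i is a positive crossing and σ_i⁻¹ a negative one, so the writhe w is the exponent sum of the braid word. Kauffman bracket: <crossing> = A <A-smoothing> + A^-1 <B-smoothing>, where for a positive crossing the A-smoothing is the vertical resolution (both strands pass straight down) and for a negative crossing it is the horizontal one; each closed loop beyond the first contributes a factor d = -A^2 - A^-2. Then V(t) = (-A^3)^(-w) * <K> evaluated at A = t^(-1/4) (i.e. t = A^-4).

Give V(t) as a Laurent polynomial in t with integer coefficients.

-t^12 + 2*t^11 - 4*t^10 + 5*t^9 - 5*t^8 + 5*t^7 - 4*t^6 + 3*t^5 - t^4 + t^3

Derivation:
The presented braid s1 s1 s2^-1 s1 s2 s2 s2 s2 s2 s1 s3 on 4 strands reduces by inverse Markov moves (closure unchanged at each step):
  Destabilize: the word has the form β·s3 where s3 occurs only as the final letter (β ∈ B_3); drop it and the last strand → 3 strands.
Reduced to β = s1 s1 s2^-1 s1 s2 s2 s2 s2 s2 s1 on 3 strands, 10 crossings.
Compute on β:
Braid: s1 s1 s2^-1 s1 s2 s2 s2 s2 s2 s1 on 3 strands, 10 crossings.
Writhe w = (#positive) - (#negative) = 9 - 1 = 8.
State-sum expansion of <K>. There are 2^10 = 1024 states.
Smooth each crossing (0=||, 1=⌣⌢); contribution A^(Σ sign_k(1-2s_k)) * d^(L-1).
Tabulate the states by total A-exponent and number of loops L (A-exp: L × count):
  A^10: L=2 ×1
  A^8: L=1 ×4, L=3 ×6
  A^6: L=2 ×35, L=4 ×10
  A^4: L=1 ×35, L=3 ×75, L=5 ×10
  A^2: L=2 ×115, L=4 ×90, L=6 ×5
  A^0: L=3 ×185, L=5 ×66, L=7 ×1
  A^-2: L=4 ×180, L=6 ×30
  A^-4: L=5 ×112, L=7 ×8
  A^-6: L=6 ×44, L=8 ×1
  A^-8: L=7 ×10
  A^-10: L=8 ×1
Each group contributes A^e * Σ count * d^(L-1):
Powers of d = -A^2 - A^-2: d^2 = A^4 + 2 + A^-4; d^3 = -A^6 - 3*A^2 - 3*A^-2 - A^-6; d^4 = A^8 + 4*A^4 + 6 + 4*A^-4 + A^-8; d^5 = -A^10 - 5*A^6 - 10*A^2 - 10*A^-2 - 5*A^-6 - A^-10; d^6 = A^12 + 6*A^8 + 15*A^4 + 20 + 15*A^-4 + 6*A^-8 + A^-12; d^7 = -A^14 - 7*A^10 - 21*A^6 - 35*A^2 - 35*A^-2 - 21*A^-6 - 7*A^-10 - A^-14.
  A^10 * (d) = -A^12 - A^8
  A^8 * (4 + 6*d^2) = 6*A^12 + 16*A^8 + 6*A^4
  A^6 * (35*d + 10*d^3) = -10*A^12 - 65*A^8 - 65*A^4 - 10
  A^4 * (35 + 75*d^2 + 10*d^4) = 10*A^12 + 115*A^8 + 245*A^4 + 115 + 10*A^-4
  A^2 * (115*d + 90*d^3 + 5*d^5) = -5*A^12 - 115*A^8 - 435*A^4 - 435 - 115*A^-4 - 5*A^-8
  A^0 * (185*d^2 + 66*d^4 + d^6) = A^12 + 72*A^8 + 464*A^4 + 786 + 464*A^-4 + 72*A^-8 + A^-12
  A^-2 * (180*d^3 + 30*d^5) = -30*A^8 - 330*A^4 - 840 - 840*A^-4 - 330*A^-8 - 30*A^-12
  A^-4 * (112*d^4 + 8*d^6) = 8*A^8 + 160*A^4 + 568 + 832*A^-4 + 568*A^-8 + 160*A^-12 + 8*A^-16
  A^-6 * (44*d^5 + d^7) = -A^8 - 51*A^4 - 241 - 475*A^-4 - 475*A^-8 - 241*A^-12 - 51*A^-16 - A^-20
  A^-8 * (10*d^6) = 10*A^4 + 60 + 150*A^-4 + 200*A^-8 + 150*A^-12 + 60*A^-16 + 10*A^-20
  A^-10 * (d^7) = -A^4 - 7 - 21*A^-4 - 35*A^-8 - 35*A^-12 - 21*A^-16 - 7*A^-20 - A^-24
Summing the groups: <K> = A^12 - A^8 + 3*A^4 - 4 + 5*A^-4 - 5*A^-8 + 5*A^-12 - 4*A^-16 + 2*A^-20 - A^-24
Normalise by the writhe: (-A^3)^(-w) = (-A^3)^(-8) = A^-24, so f(A) = A^-24 * <K> = A^-12 - A^-16 + 3*A^-20 - 4*A^-24 + 5*A^-28 - 5*A^-32 + 5*A^-36 - 4*A^-40 + 2*A^-44 - A^-48.
Substitute A = t^(-1/4), i.e. A^e → t^(-e/4): V(t) = -t^12 + 2*t^11 - 4*t^10 + 5*t^9 - 5*t^8 + 5*t^7 - 4*t^6 + 3*t^5 - t^4 + t^3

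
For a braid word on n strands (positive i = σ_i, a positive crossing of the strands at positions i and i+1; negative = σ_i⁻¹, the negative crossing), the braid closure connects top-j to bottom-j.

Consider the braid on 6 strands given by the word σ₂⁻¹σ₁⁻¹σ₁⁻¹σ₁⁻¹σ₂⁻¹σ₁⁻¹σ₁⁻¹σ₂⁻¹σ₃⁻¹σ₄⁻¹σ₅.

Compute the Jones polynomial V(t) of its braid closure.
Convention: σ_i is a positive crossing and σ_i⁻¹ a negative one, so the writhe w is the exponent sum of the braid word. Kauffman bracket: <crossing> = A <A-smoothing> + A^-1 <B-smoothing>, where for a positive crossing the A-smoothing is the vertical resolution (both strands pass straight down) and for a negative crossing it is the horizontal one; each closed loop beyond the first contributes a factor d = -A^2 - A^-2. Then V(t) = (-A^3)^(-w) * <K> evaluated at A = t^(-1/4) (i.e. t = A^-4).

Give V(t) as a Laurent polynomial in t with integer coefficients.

The presented braid s2^-1 s1^-1 s1^-1 s1^-1 s2^-1 s1^-1 s1^-1 s2^-1 s3^-1 s4^-1 s5 on 6 strands reduces by inverse Markov moves (closure unchanged at each step):
  Destabilize: the word has the form β·s5 where s5 occurs only as the final letter (β ∈ B_5); drop it and the last strand → 5 strands.
  Destabilize: the word has the form β·s4^-1 where s4^-1 occurs only as the final letter (β ∈ B_4); drop it and the last strand → 4 strands.
  Destabilize: the word has the form β·s3^-1 where s3^-1 occurs only as the final letter (β ∈ B_3); drop it and the last strand → 3 strands.
Reduced to β = s2^-1 s1^-1 s1^-1 s1^-1 s2^-1 s1^-1 s1^-1 s2^-1 on 3 strands, 8 crossings.
Compute on β:
Braid: s2^-1 s1^-1 s1^-1 s1^-1 s2^-1 s1^-1 s1^-1 s2^-1 on 3 strands, 8 crossings.
Writhe w = (#positive) - (#negative) = 0 - 8 = -8.
Computing the Kauffman bracket via state sum. There are 2^8 = 256 states.
For each crossing: s=0 is the vertical smoothing, s=1 horizontal. Crossing k contributes A^(sign_k * (1 - 2*s_k)); loop factor d = -A^2 - A^-2.
Tabulate the states by total A-exponent and number of loops L (A-exp: L × count):
  A^8: L=5 ×1
  A^6: L=4 ×7, L=6 ×1
  A^4: L=3 ×19, L=5 ×9
  A^2: L=2 ×24, L=4 ×31, L=6 ×1
  A^0: L=1 ×12, L=3 ×53, L=5 ×5
  A^-2: L=2 ×45, L=4 ×11
  A^-4: L=1 ×15, L=3 ×13
  A^-6: L=2 ×8
  A^-8: L=3 ×1
Each group contributes A^e * Σ count * d^(L-1):
Powers of d = -A^2 - A^-2: d^2 = A^4 + 2 + A^-4; d^3 = -A^6 - 3*A^2 - 3*A^-2 - A^-6; d^4 = A^8 + 4*A^4 + 6 + 4*A^-4 + A^-8; d^5 = -A^10 - 5*A^6 - 10*A^2 - 10*A^-2 - 5*A^-6 - A^-10.
  A^8 * (d^4) = A^16 + 4*A^12 + 6*A^8 + 4*A^4 + 1
  A^6 * (7*d^3 + d^5) = -A^16 - 12*A^12 - 31*A^8 - 31*A^4 - 12 - A^-4
  A^4 * (19*d^2 + 9*d^4) = 9*A^12 + 55*A^8 + 92*A^4 + 55 + 9*A^-4
  A^2 * (24*d + 31*d^3 + d^5) = -A^12 - 36*A^8 - 127*A^4 - 127 - 36*A^-4 - A^-8
  A^0 * (12 + 53*d^2 + 5*d^4) = 5*A^8 + 73*A^4 + 148 + 73*A^-4 + 5*A^-8
  A^-2 * (45*d + 11*d^3) = -11*A^4 - 78 - 78*A^-4 - 11*A^-8
  A^-4 * (15 + 13*d^2) = 13 + 41*A^-4 + 13*A^-8
  A^-6 * (8*d) = -8*A^-4 - 8*A^-8
  A^-8 * (d^2) = A^-4 + 2*A^-8 + A^-12
Summing the groups: <K> = -A^8 + A^-4 + A^-12
Normalise by the writhe: (-A^3)^(-w) = (-A^3)^(8) = A^24, so f(A) = A^24 * <K> = -A^32 + A^20 + A^12.
Substitute A = t^(-1/4), i.e. A^e → t^(-e/4): V(t) = t^-3 + t^-5 - t^-8

Answer: t^-3 + t^-5 - t^-8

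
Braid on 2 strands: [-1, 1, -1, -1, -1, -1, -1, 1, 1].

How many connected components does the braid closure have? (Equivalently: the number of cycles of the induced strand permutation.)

Track the strand permutation on 2 strands, starting from identity.
  step 1: s1^-1 swaps positions 1,2 -> [2 1]
  step 2: s1 swaps positions 1,2 -> [1 2]
  step 3: s1^-1 swaps positions 1,2 -> [2 1]
  step 4: s1^-1 swaps positions 1,2 -> [1 2]
  step 5: s1^-1 swaps positions 1,2 -> [2 1]
  step 6: s1^-1 swaps positions 1,2 -> [1 2]
  step 7: s1^-1 swaps positions 1,2 -> [2 1]
  step 8: s1 swaps positions 1,2 -> [1 2]
  step 9: s1 swaps positions 1,2 -> [2 1]
Final permutation (position -> original strand): [2 1]
Closure components = cycle count of this permutation = 1.

Answer: 1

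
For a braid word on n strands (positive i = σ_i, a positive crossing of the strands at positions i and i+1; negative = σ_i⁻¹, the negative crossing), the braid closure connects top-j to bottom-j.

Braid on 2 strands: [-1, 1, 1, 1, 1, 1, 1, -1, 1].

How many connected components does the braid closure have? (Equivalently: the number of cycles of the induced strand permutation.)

1

Derivation:
Track the strand permutation on 2 strands, starting from identity.
  step 1: s1^-1 swaps positions 1,2 -> [2 1]
  step 2: s1 swaps positions 1,2 -> [1 2]
  step 3: s1 swaps positions 1,2 -> [2 1]
  step 4: s1 swaps positions 1,2 -> [1 2]
  step 5: s1 swaps positions 1,2 -> [2 1]
  step 6: s1 swaps positions 1,2 -> [1 2]
  step 7: s1 swaps positions 1,2 -> [2 1]
  step 8: s1^-1 swaps positions 1,2 -> [1 2]
  step 9: s1 swaps positions 1,2 -> [2 1]
Final permutation (position -> original strand): [2 1]
Closure components = cycle count of this permutation = 1.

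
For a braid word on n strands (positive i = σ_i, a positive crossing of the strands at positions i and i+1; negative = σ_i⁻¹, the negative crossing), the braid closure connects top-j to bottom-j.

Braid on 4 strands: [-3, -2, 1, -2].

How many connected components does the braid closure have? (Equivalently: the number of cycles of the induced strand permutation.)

2

Derivation:
Track the strand permutation on 4 strands, starting from identity.
  step 1: s3^-1 swaps positions 3,4 -> [1 2 4 3]
  step 2: s2^-1 swaps positions 2,3 -> [1 4 2 3]
  step 3: s1 swaps positions 1,2 -> [4 1 2 3]
  step 4: s2^-1 swaps positions 2,3 -> [4 2 1 3]
Final permutation (position -> original strand): [4 2 1 3]
Closure components = cycle count of this permutation = 2.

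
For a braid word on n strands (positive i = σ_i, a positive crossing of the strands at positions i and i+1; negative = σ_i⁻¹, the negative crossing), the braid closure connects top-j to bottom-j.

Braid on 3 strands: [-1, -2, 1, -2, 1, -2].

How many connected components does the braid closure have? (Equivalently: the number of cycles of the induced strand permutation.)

Track the strand permutation on 3 strands, starting from identity.
  step 1: s1^-1 swaps positions 1,2 -> [2 1 3]
  step 2: s2^-1 swaps positions 2,3 -> [2 3 1]
  step 3: s1 swaps positions 1,2 -> [3 2 1]
  step 4: s2^-1 swaps positions 2,3 -> [3 1 2]
  step 5: s1 swaps positions 1,2 -> [1 3 2]
  step 6: s2^-1 swaps positions 2,3 -> [1 2 3]
Final permutation (position -> original strand): [1 2 3]
Closure components = cycle count of this permutation = 3.

Answer: 3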